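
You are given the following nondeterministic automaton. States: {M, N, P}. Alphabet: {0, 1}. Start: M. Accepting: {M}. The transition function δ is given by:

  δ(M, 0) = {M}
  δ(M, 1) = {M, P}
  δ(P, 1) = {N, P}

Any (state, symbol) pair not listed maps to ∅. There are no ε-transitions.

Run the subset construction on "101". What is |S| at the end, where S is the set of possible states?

Start in {M}.
Read '1': M→{M, P}; now {M, P}.
Read '0': M→{M}, P→∅; now {M}.
Read '1': M→{M, P}; now {M, P}.
That set has 2 states.

2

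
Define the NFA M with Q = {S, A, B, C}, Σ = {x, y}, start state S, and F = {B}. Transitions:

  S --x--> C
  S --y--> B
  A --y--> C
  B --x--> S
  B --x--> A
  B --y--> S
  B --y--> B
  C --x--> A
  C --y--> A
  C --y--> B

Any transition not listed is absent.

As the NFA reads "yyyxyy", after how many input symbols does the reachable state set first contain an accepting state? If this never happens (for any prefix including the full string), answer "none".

1

Start in {S}.
Read 'y': {S} → {B}.
None of the earlier sets intersect F, but {B} does.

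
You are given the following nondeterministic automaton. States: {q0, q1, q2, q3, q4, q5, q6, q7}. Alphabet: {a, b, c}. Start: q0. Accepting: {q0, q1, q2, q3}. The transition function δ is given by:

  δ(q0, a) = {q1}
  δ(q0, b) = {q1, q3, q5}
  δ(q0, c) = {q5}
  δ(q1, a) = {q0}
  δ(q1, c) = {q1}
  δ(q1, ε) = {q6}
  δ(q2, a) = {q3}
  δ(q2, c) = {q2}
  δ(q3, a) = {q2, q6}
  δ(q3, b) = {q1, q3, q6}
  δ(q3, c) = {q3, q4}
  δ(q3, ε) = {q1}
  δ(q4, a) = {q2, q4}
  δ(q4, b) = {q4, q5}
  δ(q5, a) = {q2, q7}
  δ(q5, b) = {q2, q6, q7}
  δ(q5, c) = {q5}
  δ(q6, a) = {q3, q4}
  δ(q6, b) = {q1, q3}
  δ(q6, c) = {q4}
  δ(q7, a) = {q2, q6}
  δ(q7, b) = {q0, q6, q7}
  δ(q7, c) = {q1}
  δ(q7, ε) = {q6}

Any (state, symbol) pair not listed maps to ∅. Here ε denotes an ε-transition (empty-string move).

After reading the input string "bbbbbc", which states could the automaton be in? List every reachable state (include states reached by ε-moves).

Start in {q0}.
Read 'b': {q0} → {q1, q3, q5, q6}.
Read 'b': {q1, q3, q5, q6} → {q1, q2, q3, q6, q7}.
Read 'b': {q1, q2, q3, q6, q7} → {q0, q1, q3, q6, q7}.
Read 'b': {q0, q1, q3, q6, q7} → {q0, q1, q3, q5, q6, q7}.
Read 'b': {q0, q1, q3, q5, q6, q7} → {q0, q1, q2, q3, q5, q6, q7}.
Read 'c': {q0, q1, q2, q3, q5, q6, q7} → {q1, q2, q3, q4, q5, q6}.

{q1, q2, q3, q4, q5, q6}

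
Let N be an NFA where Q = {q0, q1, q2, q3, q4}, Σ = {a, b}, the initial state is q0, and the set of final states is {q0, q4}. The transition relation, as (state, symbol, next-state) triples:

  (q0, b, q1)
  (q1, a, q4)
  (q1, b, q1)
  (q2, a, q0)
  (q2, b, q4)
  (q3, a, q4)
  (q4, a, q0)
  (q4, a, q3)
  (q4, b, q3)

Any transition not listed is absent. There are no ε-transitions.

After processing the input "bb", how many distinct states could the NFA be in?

1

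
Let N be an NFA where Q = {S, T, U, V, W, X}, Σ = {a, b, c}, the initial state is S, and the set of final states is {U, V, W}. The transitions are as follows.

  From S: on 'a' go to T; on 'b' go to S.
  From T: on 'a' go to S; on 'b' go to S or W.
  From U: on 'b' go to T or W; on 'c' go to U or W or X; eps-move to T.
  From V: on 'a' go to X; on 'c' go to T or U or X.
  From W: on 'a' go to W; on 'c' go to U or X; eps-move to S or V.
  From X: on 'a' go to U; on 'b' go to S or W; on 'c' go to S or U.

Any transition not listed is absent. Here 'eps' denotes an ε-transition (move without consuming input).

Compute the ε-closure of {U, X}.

Begin with {U, X}.
ε-move U → T; add T.

{T, U, X}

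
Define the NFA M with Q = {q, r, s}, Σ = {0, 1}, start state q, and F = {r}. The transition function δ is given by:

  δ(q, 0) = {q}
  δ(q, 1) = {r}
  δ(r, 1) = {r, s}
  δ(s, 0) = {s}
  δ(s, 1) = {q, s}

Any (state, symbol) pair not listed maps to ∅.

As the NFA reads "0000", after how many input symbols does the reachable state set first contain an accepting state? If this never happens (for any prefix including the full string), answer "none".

none

Start in {q}.
Read '0': {q} → {q}.
Read '0': {q} → {q}.
Read '0': {q} → {q}.
Read '0': {q} → {q}.
No reachable set along the way intersects F.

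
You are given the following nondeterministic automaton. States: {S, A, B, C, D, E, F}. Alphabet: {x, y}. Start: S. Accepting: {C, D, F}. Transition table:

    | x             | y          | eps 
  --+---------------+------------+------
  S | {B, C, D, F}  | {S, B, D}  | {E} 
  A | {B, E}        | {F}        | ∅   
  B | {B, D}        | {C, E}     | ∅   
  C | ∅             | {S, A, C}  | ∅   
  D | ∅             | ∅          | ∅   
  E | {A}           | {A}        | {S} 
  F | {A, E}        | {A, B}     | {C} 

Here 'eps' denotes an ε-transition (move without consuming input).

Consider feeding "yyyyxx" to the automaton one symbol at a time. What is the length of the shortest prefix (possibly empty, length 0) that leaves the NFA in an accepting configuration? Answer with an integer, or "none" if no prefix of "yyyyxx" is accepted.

Start: ε-closure({S}) = {S, E}.
Read 'y': S→{S, B, D}, E→{A}; union {S, A, B, D}; ε-closure = {S, A, B, D, E}.
None of the earlier sets intersect F, but {S, A, B, D, E} does.

1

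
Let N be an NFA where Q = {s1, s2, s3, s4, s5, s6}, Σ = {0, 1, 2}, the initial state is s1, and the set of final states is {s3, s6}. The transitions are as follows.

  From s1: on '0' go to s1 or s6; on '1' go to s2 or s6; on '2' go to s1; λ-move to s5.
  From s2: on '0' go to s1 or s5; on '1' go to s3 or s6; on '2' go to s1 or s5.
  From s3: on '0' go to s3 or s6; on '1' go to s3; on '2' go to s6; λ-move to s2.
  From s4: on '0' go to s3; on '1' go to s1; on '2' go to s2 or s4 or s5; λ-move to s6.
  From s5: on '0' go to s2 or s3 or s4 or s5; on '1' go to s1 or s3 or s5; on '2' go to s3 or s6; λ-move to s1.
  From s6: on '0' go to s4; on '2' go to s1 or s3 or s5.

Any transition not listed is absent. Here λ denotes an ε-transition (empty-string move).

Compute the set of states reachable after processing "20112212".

{s1, s2, s3, s5, s6}

Start: ε-closure({s1}) = {s1, s5}.
Read '2': {s1, s5} → {s1, s2, s3, s5, s6}.
Read '0': {s1, s2, s3, s5, s6} → {s1, s2, s3, s4, s5, s6}.
Read '1': {s1, s2, s3, s4, s5, s6} → {s1, s2, s3, s5, s6}.
Read '1': {s1, s2, s3, s5, s6} → {s1, s2, s3, s5, s6}.
Read '2': {s1, s2, s3, s5, s6} → {s1, s2, s3, s5, s6}.
Read '2': {s1, s2, s3, s5, s6} → {s1, s2, s3, s5, s6}.
Read '1': {s1, s2, s3, s5, s6} → {s1, s2, s3, s5, s6}.
Read '2': {s1, s2, s3, s5, s6} → {s1, s2, s3, s5, s6}.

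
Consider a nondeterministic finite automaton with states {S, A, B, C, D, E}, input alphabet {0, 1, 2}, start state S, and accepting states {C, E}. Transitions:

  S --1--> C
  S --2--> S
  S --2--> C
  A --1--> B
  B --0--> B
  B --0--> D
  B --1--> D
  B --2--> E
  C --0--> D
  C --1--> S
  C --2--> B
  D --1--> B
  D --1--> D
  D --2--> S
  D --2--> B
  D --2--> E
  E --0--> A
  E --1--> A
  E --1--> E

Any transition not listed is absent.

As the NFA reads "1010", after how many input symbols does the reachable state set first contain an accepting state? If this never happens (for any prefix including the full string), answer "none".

Start in {S}.
Read '1': {S} → {C}.
None of the earlier sets intersect F, but {C} does.

1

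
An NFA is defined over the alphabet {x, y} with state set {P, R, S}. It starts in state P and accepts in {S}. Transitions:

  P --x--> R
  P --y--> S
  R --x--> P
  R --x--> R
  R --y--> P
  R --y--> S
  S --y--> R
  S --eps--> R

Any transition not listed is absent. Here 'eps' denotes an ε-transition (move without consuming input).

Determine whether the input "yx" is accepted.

No

Start in {P}.
Read 'y': P→{S}; union {S}; ε-closure = {R, S}.
Read 'x': R→{P, R}, S→∅; now {P, R}.
The final set {P, R} contains no accepting state.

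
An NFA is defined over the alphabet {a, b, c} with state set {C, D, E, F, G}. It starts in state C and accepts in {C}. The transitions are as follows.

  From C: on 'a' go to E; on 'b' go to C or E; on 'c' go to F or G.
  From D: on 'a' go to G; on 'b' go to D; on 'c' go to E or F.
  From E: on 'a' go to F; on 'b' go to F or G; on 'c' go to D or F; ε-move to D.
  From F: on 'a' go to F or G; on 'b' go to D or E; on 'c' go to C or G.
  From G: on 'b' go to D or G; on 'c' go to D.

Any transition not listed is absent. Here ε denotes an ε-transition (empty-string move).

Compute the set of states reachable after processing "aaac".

Start in {C}.
Read 'a': {C} → {D, E}.
Read 'a': {D, E} → {F, G}.
Read 'a': {F, G} → {F, G}.
Read 'c': {F, G} → {C, D, G}.

{C, D, G}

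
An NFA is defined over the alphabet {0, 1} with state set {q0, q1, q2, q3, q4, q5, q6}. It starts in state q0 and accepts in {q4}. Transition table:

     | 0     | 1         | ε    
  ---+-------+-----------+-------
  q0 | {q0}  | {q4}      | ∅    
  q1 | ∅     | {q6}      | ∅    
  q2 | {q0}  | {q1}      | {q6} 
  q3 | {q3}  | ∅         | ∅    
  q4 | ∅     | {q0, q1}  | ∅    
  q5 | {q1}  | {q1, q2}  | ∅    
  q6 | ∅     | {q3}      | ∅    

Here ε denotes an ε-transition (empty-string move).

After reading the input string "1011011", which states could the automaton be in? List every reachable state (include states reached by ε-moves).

Start in {q0}.
Read '1': {q0} → {q4}.
Read '0': {q4} → ∅.
The set is empty and remains empty for the remaining 5 symbols.

∅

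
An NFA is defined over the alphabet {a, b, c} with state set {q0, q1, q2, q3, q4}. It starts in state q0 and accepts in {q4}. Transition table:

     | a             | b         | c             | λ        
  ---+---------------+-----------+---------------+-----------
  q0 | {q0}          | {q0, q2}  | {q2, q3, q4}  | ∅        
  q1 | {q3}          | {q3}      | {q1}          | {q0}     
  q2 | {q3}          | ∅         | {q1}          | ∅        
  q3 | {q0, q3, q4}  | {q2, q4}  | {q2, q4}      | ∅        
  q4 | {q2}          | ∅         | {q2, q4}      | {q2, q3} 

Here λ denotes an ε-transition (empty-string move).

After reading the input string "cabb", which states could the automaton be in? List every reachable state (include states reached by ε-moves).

{q0, q2, q3, q4}

Start in {q0}.
Read 'c': {q0} → {q2, q3, q4}.
Read 'a': {q2, q3, q4} → {q0, q2, q3, q4}.
Read 'b': {q0, q2, q3, q4} → {q0, q2, q3, q4}.
Read 'b': {q0, q2, q3, q4} → {q0, q2, q3, q4}.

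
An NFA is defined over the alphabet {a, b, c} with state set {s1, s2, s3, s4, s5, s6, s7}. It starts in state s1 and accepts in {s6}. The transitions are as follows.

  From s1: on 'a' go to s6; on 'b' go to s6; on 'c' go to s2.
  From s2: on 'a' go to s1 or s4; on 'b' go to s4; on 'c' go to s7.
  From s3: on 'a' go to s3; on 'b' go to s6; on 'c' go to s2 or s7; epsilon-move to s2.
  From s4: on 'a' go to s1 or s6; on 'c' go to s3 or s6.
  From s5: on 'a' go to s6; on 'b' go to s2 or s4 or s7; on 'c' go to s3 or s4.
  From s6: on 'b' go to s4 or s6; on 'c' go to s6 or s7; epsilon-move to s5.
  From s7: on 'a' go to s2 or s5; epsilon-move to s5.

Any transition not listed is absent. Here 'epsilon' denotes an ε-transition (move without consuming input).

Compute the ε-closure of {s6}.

{s5, s6}

Begin with {s6}.
ε-move s6 → s5; add s5.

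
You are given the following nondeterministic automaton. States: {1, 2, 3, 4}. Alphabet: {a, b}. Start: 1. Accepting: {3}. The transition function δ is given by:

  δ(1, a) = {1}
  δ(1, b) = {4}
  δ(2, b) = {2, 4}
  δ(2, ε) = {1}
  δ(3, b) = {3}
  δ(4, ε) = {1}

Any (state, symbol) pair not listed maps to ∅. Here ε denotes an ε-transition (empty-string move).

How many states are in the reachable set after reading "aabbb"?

2

Start in {1}.
Read 'a': {1} → {1}.
Read 'a': {1} → {1}.
Read 'b': {1} → {1, 4}.
Read 'b': {1, 4} → {1, 4}.
Read 'b': {1, 4} → {1, 4}.
That set has 2 states.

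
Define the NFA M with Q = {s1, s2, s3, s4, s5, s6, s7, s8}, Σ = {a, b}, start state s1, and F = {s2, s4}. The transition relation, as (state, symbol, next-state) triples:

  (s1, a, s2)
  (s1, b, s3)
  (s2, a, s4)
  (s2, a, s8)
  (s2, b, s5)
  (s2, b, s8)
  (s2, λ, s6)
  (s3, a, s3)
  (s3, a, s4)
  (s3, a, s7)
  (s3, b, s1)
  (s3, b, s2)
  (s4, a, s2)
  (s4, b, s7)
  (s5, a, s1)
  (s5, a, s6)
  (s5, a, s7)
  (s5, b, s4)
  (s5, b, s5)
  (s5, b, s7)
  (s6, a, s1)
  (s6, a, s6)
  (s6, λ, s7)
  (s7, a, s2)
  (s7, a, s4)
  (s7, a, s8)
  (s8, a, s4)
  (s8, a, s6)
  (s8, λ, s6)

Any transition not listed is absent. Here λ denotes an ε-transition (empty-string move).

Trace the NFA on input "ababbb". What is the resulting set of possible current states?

Start in {s1}.
Read 'a': {s1} → {s2, s6, s7}.
Read 'b': {s2, s6, s7} → {s5, s6, s7, s8}.
Read 'a': {s5, s6, s7, s8} → {s1, s2, s4, s6, s7, s8}.
Read 'b': {s1, s2, s4, s6, s7, s8} → {s3, s5, s6, s7, s8}.
Read 'b': {s3, s5, s6, s7, s8} → {s1, s2, s4, s5, s6, s7}.
Read 'b': {s1, s2, s4, s5, s6, s7} → {s3, s4, s5, s6, s7, s8}.

{s3, s4, s5, s6, s7, s8}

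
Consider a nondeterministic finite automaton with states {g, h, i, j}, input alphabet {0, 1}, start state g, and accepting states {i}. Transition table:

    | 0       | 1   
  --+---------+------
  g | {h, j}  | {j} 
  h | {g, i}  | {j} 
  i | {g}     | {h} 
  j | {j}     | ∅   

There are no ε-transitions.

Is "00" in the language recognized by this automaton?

Yes

Start in {g}.
Read '0': g→{h, j}; now {h, j}.
Read '0': h→{g, i}, j→{j}; now {g, i, j}.
The final set {g, i, j} contains the accepting state i.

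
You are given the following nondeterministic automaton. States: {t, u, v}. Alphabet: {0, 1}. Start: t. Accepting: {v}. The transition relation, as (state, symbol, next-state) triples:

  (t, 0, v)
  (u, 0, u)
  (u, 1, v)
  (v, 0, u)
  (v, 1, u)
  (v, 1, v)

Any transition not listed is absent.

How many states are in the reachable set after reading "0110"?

Start in {t}.
Read '0': t→{v}; now {v}.
Read '1': v→{u, v}; now {u, v}.
Read '1': u→{v}, v→{u, v}; now {u, v}.
Read '0': u→{u}, v→{u}; now {u}.
That set has 1 state.

1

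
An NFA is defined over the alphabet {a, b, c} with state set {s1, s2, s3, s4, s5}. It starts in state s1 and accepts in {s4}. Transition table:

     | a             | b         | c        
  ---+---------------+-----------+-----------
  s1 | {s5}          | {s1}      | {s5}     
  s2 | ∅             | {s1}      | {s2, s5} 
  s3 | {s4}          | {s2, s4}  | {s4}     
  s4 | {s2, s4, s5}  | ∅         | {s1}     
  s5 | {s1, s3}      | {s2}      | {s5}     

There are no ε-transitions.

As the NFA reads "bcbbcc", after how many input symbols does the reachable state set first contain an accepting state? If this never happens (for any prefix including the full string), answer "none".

none

Start in {s1}.
Read 'b': {s1} → {s1}.
Read 'c': {s1} → {s5}.
Read 'b': {s5} → {s2}.
Read 'b': {s2} → {s1}.
Read 'c': {s1} → {s5}.
Read 'c': {s5} → {s5}.
No reachable set along the way intersects F.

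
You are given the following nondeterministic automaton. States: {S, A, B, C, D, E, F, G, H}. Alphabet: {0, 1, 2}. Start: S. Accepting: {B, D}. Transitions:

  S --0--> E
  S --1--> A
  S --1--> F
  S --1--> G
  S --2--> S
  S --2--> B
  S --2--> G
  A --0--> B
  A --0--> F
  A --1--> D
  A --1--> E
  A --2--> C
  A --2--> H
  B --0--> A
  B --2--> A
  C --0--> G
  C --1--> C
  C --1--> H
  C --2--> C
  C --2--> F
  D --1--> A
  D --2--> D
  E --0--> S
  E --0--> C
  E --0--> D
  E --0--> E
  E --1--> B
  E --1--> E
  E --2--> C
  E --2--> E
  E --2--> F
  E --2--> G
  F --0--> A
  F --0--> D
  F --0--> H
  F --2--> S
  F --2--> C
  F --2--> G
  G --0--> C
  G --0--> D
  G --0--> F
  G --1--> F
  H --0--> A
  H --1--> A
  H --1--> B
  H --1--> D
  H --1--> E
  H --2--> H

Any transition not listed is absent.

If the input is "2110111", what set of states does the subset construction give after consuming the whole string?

{A, B, C, D, E, H}

Start in {S}.
Read '2': S→{S, B, G}; now {S, B, G}.
Read '1': S→{A, F, G}, B→∅, G→{F}; now {A, F, G}.
Read '1': A→{D, E}, F→∅, G→{F}; now {D, E, F}.
Read '0': D→∅, E→{S, C, D, E}, F→{A, D, H}; now {S, A, C, D, E, H}.
Read '1': S→{A, F, G}, A→{D, E}, C→{C, H}, D→{A}, E→{B, E}, H→{A, B, D, E}; now {A, B, C, D, E, F, G, H}.
Read '1': A→{D, E}, B→∅, C→{C, H}, D→{A}, E→{B, E}, F→∅, G→{F}, H→{A, B, D, E}; now {A, B, C, D, E, F, H}.
Read '1': A→{D, E}, B→∅, C→{C, H}, D→{A}, E→{B, E}, F→∅, H→{A, B, D, E}; now {A, B, C, D, E, H}.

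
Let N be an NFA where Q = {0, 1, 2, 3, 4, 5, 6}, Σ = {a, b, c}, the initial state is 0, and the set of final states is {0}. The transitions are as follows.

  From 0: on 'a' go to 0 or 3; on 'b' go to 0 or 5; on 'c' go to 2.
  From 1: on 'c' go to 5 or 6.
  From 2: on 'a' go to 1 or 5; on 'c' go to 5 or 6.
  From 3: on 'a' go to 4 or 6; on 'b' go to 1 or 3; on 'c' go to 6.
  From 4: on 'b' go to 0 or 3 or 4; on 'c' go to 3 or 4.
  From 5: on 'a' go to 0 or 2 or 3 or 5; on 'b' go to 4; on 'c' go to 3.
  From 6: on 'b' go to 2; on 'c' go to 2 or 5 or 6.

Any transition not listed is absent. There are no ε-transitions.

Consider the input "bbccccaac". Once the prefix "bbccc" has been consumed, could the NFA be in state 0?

Start in {0}.
Read 'b': 0→{0, 5}; now {0, 5}.
Read 'b': 0→{0, 5}, 5→{4}; now {0, 4, 5}.
Read 'c': 0→{2}, 4→{3, 4}, 5→{3}; now {2, 3, 4}.
Read 'c': 2→{5, 6}, 3→{6}, 4→{3, 4}; now {3, 4, 5, 6}.
Read 'c': 3→{6}, 4→{3, 4}, 5→{3}, 6→{2, 5, 6}; now {2, 3, 4, 5, 6}.
State 0 is not in {2, 3, 4, 5, 6}.

No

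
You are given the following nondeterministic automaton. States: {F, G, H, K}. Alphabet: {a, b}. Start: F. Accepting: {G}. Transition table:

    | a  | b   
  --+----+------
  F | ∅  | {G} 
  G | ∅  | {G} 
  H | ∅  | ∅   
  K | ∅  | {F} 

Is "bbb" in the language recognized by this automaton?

Start in {F}.
Read 'b': F→{G}; now {G}.
Read 'b': G→{G}; now {G}.
Read 'b': G→{G}; now {G}.
The final set {G} contains the accepting state G.

Yes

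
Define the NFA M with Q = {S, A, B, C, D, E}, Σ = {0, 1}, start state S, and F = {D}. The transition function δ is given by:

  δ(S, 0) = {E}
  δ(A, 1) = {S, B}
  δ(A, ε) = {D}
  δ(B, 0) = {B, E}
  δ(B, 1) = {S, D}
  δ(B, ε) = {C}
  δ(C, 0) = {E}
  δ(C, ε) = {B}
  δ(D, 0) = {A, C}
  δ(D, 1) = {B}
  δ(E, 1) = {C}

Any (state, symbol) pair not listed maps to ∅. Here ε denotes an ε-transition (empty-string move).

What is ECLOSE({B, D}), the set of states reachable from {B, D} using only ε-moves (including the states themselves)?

{B, C, D}

Begin with {B, D}.
ε-move B → C; add C.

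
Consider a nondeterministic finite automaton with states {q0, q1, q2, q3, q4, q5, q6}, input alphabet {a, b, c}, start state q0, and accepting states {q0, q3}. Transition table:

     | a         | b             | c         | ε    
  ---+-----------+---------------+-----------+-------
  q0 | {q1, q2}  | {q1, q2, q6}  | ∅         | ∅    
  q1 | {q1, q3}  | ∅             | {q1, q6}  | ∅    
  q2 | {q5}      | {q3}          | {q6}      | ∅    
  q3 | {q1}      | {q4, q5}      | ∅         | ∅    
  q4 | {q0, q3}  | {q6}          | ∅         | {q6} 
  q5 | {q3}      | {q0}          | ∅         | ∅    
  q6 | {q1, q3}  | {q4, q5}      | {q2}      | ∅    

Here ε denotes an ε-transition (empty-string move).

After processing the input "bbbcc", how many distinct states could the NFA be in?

1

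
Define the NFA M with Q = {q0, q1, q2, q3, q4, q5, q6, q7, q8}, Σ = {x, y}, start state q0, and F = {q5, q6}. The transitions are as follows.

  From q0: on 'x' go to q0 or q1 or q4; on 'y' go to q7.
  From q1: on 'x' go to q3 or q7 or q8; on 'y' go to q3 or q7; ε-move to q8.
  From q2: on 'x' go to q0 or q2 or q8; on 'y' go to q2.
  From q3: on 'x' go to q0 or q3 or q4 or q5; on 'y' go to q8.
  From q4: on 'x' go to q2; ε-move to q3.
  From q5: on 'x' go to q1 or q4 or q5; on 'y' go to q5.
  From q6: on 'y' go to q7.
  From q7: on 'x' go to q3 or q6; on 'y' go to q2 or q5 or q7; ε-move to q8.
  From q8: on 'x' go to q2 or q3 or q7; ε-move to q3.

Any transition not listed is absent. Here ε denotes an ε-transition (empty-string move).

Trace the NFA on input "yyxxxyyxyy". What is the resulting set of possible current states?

Start in {q0}.
Read 'y': q0→{q7}; union {q7}; ε-closure = {q3, q7, q8}.
Read 'y': q3→{q8}, q7→{q2, q5, q7}, q8→∅; union {q2, q5, q7, q8}; ε-closure = {q2, q3, q5, q7, q8}.
Read 'x': q2→{q0, q2, q8}, q3→{q0, q3, q4, q5}, q5→{q1, q4, q5}, q7→{q3, q6}, q8→{q2, q3, q7}; now {q0, q1, q2, q3, q4, q5, q6, q7, q8}.
Read 'x': q0→{q0, q1, q4}, q1→{q3, q7, q8}, q2→{q0, q2, q8}, q3→{q0, q3, q4, q5}, q4→{q2}, q5→{q1, q4, q5}, q6→∅, q7→{q3, q6}, q8→{q2, q3, q7}; now {q0, q1, q2, q3, q4, q5, q6, q7, q8}.
Read 'x': q0→{q0, q1, q4}, q1→{q3, q7, q8}, q2→{q0, q2, q8}, q3→{q0, q3, q4, q5}, q4→{q2}, q5→{q1, q4, q5}, q6→∅, q7→{q3, q6}, q8→{q2, q3, q7}; now {q0, q1, q2, q3, q4, q5, q6, q7, q8}.
Read 'y': q0→{q7}, q1→{q3, q7}, q2→{q2}, q3→{q8}, q4→∅, q5→{q5}, q6→{q7}, q7→{q2, q5, q7}, q8→∅; now {q2, q3, q5, q7, q8}.
Read 'y': q2→{q2}, q3→{q8}, q5→{q5}, q7→{q2, q5, q7}, q8→∅; union {q2, q5, q7, q8}; ε-closure = {q2, q3, q5, q7, q8}.
Read 'x': q2→{q0, q2, q8}, q3→{q0, q3, q4, q5}, q5→{q1, q4, q5}, q7→{q3, q6}, q8→{q2, q3, q7}; now {q0, q1, q2, q3, q4, q5, q6, q7, q8}.
Read 'y': q0→{q7}, q1→{q3, q7}, q2→{q2}, q3→{q8}, q4→∅, q5→{q5}, q6→{q7}, q7→{q2, q5, q7}, q8→∅; now {q2, q3, q5, q7, q8}.
Read 'y': q2→{q2}, q3→{q8}, q5→{q5}, q7→{q2, q5, q7}, q8→∅; union {q2, q5, q7, q8}; ε-closure = {q2, q3, q5, q7, q8}.

{q2, q3, q5, q7, q8}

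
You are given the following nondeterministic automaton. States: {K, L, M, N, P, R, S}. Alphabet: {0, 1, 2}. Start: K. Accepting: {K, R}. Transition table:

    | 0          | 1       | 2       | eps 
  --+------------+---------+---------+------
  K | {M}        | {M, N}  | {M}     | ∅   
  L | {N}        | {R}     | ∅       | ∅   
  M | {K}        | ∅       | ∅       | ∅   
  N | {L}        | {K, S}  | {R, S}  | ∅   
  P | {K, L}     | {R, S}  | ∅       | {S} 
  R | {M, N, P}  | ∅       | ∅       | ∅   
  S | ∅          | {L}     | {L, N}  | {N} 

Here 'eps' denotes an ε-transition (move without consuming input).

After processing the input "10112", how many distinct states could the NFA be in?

5

Start in {K}.
Read '1': K→{M, N}; now {M, N}.
Read '0': M→{K}, N→{L}; now {K, L}.
Read '1': K→{M, N}, L→{R}; now {M, N, R}.
Read '1': M→∅, N→{K, S}, R→∅; union {K, S}; ε-closure = {K, N, S}.
Read '2': K→{M}, N→{R, S}, S→{L, N}; now {L, M, N, R, S}.
That set has 5 states.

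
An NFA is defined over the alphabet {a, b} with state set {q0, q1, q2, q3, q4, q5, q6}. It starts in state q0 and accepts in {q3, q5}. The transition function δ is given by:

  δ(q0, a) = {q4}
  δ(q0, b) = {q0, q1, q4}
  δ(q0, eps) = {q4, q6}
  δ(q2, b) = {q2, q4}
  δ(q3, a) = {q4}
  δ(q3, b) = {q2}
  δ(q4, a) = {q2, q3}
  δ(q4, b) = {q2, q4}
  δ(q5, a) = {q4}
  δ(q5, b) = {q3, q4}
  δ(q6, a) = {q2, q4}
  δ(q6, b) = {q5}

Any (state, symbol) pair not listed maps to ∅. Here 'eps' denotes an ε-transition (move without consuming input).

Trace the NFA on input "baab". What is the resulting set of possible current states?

{q2, q4}

Start: ε-closure({q0}) = {q0, q4, q6}.
Read 'b': {q0, q4, q6} → {q0, q1, q2, q4, q5, q6}.
Read 'a': {q0, q1, q2, q4, q5, q6} → {q2, q3, q4}.
Read 'a': {q2, q3, q4} → {q2, q3, q4}.
Read 'b': {q2, q3, q4} → {q2, q4}.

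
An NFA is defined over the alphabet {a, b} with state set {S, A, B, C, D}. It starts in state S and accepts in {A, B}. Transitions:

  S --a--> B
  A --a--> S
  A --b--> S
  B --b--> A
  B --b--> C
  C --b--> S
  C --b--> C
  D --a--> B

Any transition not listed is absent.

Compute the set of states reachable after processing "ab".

Start in {S}.
Read 'a': S→{B}; now {B}.
Read 'b': B→{A, C}; now {A, C}.

{A, C}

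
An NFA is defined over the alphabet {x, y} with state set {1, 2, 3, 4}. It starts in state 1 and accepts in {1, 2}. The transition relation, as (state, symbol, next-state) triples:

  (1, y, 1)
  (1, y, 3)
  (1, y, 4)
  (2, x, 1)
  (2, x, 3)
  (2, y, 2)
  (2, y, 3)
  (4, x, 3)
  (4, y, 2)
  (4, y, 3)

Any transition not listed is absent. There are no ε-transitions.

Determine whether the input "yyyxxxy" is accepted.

Start in {1}.
Read 'y': {1} → {1, 3, 4}.
Read 'y': {1, 3, 4} → {1, 2, 3, 4}.
Read 'y': {1, 2, 3, 4} → {1, 2, 3, 4}.
Read 'x': {1, 2, 3, 4} → {1, 3}.
Read 'x': {1, 3} → ∅.
The set is empty and remains empty for the remaining 2 symbols.
The final set ∅ contains no accepting state.

No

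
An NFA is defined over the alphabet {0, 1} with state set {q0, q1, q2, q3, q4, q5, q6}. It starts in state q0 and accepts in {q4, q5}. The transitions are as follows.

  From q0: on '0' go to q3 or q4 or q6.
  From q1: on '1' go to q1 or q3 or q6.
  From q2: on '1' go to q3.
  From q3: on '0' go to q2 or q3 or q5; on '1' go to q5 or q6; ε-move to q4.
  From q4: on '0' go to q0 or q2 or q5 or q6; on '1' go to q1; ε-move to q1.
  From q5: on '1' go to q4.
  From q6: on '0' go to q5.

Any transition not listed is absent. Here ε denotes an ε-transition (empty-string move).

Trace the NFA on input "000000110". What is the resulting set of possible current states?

{q0, q1, q2, q3, q4, q5, q6}

Start in {q0}.
Read '0': {q0} → {q1, q3, q4, q6}.
Read '0': {q1, q3, q4, q6} → {q0, q1, q2, q3, q4, q5, q6}.
Read '0': {q0, q1, q2, q3, q4, q5, q6} → {q0, q1, q2, q3, q4, q5, q6}.
Read '0': {q0, q1, q2, q3, q4, q5, q6} → {q0, q1, q2, q3, q4, q5, q6}.
Read '0': {q0, q1, q2, q3, q4, q5, q6} → {q0, q1, q2, q3, q4, q5, q6}.
Read '0': {q0, q1, q2, q3, q4, q5, q6} → {q0, q1, q2, q3, q4, q5, q6}.
Read '1': {q0, q1, q2, q3, q4, q5, q6} → {q1, q3, q4, q5, q6}.
Read '1': {q1, q3, q4, q5, q6} → {q1, q3, q4, q5, q6}.
Read '0': {q1, q3, q4, q5, q6} → {q0, q1, q2, q3, q4, q5, q6}.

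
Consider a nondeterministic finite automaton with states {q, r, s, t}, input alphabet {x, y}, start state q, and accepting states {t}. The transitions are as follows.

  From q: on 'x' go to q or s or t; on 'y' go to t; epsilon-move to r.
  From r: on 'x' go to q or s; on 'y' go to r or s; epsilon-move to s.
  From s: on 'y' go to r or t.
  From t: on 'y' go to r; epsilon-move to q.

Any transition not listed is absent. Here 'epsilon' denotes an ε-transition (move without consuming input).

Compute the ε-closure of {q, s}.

{q, r, s}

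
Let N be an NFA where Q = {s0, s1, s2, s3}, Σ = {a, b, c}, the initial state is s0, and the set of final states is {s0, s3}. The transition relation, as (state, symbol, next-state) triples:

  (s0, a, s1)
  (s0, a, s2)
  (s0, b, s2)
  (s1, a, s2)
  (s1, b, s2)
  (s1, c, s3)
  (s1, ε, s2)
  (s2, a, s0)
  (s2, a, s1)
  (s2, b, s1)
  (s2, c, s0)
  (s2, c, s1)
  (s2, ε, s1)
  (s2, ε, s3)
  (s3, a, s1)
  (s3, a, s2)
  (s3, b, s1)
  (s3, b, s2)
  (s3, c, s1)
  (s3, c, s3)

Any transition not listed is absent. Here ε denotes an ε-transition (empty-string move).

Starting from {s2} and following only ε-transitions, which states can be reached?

{s1, s2, s3}

Begin with {s2}.
ε-move s2 → s1; add s1.
ε-move s2 → s3; add s3.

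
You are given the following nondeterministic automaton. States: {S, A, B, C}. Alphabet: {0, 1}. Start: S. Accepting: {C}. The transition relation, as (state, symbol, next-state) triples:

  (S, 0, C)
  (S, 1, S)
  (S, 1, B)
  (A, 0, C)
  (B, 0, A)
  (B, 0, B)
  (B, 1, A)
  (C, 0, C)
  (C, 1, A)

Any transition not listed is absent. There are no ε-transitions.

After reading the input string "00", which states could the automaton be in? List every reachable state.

Start in {S}.
Read '0': S→{C}; now {C}.
Read '0': C→{C}; now {C}.

{C}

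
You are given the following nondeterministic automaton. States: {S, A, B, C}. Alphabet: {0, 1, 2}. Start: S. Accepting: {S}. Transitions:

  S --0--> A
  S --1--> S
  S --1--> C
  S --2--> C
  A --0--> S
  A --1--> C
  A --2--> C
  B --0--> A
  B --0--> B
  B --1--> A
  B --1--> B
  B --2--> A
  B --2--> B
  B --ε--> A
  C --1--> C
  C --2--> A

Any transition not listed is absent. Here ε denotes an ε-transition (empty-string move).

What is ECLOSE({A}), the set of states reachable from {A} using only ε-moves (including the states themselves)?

Begin with {A}.
No ε-moves leave this set, so the closure equals the set itself.

{A}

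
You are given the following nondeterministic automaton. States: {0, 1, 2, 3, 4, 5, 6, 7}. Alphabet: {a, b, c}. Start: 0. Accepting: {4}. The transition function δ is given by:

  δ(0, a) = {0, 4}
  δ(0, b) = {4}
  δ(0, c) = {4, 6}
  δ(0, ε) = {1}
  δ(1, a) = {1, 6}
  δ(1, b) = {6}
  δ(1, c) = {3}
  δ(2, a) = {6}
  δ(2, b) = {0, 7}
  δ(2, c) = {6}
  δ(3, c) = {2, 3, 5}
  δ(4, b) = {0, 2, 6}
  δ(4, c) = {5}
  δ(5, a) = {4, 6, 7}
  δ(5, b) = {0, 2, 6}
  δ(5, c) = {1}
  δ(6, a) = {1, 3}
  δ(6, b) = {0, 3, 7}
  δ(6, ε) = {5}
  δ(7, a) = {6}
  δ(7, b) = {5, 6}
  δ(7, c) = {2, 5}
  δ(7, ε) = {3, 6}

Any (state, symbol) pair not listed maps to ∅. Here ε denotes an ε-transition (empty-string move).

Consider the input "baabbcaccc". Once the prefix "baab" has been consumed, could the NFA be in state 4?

No

Start: ε-closure({0}) = {0, 1}.
Read 'b': 0→{4}, 1→{6}; union {4, 6}; ε-closure = {4, 5, 6}.
Read 'a': 4→∅, 5→{4, 6, 7}, 6→{1, 3}; union {1, 3, 4, 6, 7}; ε-closure = {1, 3, 4, 5, 6, 7}.
Read 'a': 1→{1, 6}, 3→∅, 4→∅, 5→{4, 6, 7}, 6→{1, 3}, 7→{6}; union {1, 3, 4, 6, 7}; ε-closure = {1, 3, 4, 5, 6, 7}.
Read 'b': 1→{6}, 3→∅, 4→{0, 2, 6}, 5→{0, 2, 6}, 6→{0, 3, 7}, 7→{5, 6}; union {0, 2, 3, 5, 6, 7}; ε-closure = {0, 1, 2, 3, 5, 6, 7}.
State 4 is not in {0, 1, 2, 3, 5, 6, 7}.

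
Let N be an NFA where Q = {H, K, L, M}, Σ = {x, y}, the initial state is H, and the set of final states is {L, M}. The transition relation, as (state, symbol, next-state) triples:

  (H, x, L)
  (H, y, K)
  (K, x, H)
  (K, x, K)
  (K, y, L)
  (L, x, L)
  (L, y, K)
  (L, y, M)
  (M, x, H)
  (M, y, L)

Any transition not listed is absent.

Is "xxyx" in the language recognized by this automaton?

No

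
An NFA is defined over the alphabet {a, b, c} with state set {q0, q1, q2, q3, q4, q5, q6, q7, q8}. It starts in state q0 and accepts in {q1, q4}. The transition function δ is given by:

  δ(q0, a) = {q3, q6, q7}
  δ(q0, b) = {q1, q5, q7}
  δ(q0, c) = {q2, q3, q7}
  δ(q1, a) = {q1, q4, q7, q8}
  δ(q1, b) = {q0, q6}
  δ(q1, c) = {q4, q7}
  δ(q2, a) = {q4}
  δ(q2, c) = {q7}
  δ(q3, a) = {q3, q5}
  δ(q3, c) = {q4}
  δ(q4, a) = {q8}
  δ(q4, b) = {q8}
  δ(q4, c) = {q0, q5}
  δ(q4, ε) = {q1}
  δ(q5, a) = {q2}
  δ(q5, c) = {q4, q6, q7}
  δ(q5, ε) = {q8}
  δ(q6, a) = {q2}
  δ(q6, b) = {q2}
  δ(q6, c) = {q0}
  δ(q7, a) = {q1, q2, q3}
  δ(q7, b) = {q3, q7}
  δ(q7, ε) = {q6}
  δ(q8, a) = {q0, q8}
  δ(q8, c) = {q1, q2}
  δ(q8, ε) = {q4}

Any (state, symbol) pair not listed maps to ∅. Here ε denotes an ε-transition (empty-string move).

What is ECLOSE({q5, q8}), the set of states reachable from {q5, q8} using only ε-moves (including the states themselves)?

Begin with {q5, q8}.
ε-move q8 → q4; add q4.
ε-move q4 → q1; add q1.

{q1, q4, q5, q8}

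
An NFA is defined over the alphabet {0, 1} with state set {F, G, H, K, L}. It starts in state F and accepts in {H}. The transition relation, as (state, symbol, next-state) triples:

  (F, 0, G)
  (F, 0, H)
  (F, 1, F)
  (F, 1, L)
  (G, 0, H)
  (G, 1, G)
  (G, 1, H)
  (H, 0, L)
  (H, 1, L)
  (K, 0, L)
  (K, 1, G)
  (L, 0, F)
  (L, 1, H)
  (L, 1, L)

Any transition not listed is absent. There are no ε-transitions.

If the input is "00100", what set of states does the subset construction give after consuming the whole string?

Start in {F}.
Read '0': F→{G, H}; now {G, H}.
Read '0': G→{H}, H→{L}; now {H, L}.
Read '1': H→{L}, L→{H, L}; now {H, L}.
Read '0': H→{L}, L→{F}; now {F, L}.
Read '0': F→{G, H}, L→{F}; now {F, G, H}.

{F, G, H}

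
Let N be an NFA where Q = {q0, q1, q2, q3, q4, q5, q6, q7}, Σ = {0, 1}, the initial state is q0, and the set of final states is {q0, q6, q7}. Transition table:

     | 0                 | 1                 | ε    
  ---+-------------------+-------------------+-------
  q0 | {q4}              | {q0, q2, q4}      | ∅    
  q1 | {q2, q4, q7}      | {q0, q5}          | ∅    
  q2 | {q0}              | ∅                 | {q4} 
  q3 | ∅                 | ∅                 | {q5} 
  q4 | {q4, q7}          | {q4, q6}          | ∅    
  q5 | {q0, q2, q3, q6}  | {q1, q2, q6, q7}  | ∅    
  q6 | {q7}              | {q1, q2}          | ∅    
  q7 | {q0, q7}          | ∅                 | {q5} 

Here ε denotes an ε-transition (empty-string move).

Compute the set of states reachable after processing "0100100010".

{q0, q2, q3, q4, q5, q6, q7}

Start in {q0}.
Read '0': q0→{q4}; now {q4}.
Read '1': q4→{q4, q6}; now {q4, q6}.
Read '0': q4→{q4, q7}, q6→{q7}; union {q4, q7}; ε-closure = {q4, q5, q7}.
Read '0': q4→{q4, q7}, q5→{q0, q2, q3, q6}, q7→{q0, q7}; union {q0, q2, q3, q4, q6, q7}; ε-closure = {q0, q2, q3, q4, q5, q6, q7}.
Read '1': q0→{q0, q2, q4}, q2→∅, q3→∅, q4→{q4, q6}, q5→{q1, q2, q6, q7}, q6→{q1, q2}, q7→∅; union {q0, q1, q2, q4, q6, q7}; ε-closure = {q0, q1, q2, q4, q5, q6, q7}.
Read '0': q0→{q4}, q1→{q2, q4, q7}, q2→{q0}, q4→{q4, q7}, q5→{q0, q2, q3, q6}, q6→{q7}, q7→{q0, q7}; union {q0, q2, q3, q4, q6, q7}; ε-closure = {q0, q2, q3, q4, q5, q6, q7}.
Read '0': q0→{q4}, q2→{q0}, q3→∅, q4→{q4, q7}, q5→{q0, q2, q3, q6}, q6→{q7}, q7→{q0, q7}; union {q0, q2, q3, q4, q6, q7}; ε-closure = {q0, q2, q3, q4, q5, q6, q7}.
Read '0': q0→{q4}, q2→{q0}, q3→∅, q4→{q4, q7}, q5→{q0, q2, q3, q6}, q6→{q7}, q7→{q0, q7}; union {q0, q2, q3, q4, q6, q7}; ε-closure = {q0, q2, q3, q4, q5, q6, q7}.
Read '1': q0→{q0, q2, q4}, q2→∅, q3→∅, q4→{q4, q6}, q5→{q1, q2, q6, q7}, q6→{q1, q2}, q7→∅; union {q0, q1, q2, q4, q6, q7}; ε-closure = {q0, q1, q2, q4, q5, q6, q7}.
Read '0': q0→{q4}, q1→{q2, q4, q7}, q2→{q0}, q4→{q4, q7}, q5→{q0, q2, q3, q6}, q6→{q7}, q7→{q0, q7}; union {q0, q2, q3, q4, q6, q7}; ε-closure = {q0, q2, q3, q4, q5, q6, q7}.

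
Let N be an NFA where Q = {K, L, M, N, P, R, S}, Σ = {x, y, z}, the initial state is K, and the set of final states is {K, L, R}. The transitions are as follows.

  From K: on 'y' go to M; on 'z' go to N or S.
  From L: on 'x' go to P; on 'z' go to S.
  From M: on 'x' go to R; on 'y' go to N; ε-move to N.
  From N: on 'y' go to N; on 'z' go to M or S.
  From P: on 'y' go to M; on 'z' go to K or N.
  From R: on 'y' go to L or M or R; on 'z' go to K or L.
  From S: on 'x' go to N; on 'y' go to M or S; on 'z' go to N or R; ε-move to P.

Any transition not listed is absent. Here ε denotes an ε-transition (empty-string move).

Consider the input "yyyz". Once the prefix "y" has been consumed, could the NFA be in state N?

Yes

Start in {K}.
Read 'y': K→{M}; union {M}; ε-closure = {M, N}.
State N is in {M, N}.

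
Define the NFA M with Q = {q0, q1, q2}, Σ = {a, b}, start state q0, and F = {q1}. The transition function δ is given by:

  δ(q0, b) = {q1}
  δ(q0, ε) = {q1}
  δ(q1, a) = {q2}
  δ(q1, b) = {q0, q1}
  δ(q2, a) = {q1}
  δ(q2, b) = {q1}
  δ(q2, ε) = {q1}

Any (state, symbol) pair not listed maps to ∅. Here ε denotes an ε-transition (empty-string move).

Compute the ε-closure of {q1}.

Begin with {q1}.
No ε-moves leave this set, so the closure equals the set itself.

{q1}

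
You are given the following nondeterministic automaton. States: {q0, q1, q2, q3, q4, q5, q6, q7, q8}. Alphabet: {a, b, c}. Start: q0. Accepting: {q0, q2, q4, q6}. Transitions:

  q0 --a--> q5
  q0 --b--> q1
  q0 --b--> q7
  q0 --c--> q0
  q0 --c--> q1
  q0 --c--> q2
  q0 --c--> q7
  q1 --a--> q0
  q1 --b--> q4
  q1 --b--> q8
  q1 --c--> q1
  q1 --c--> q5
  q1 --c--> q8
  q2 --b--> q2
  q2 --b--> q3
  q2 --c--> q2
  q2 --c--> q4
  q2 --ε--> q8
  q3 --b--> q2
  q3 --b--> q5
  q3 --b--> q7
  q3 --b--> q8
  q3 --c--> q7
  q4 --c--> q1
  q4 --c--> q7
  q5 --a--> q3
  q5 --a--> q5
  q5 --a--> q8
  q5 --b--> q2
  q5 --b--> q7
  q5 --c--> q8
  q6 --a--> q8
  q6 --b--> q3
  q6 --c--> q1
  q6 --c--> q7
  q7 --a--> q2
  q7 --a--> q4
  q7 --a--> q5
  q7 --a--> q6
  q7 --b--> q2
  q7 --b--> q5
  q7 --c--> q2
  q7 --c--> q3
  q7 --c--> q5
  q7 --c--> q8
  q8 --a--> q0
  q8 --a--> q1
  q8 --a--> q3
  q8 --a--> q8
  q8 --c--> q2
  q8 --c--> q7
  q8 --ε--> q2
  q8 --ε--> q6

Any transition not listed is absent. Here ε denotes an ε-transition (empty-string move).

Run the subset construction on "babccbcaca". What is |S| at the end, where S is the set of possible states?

Start in {q0}.
Read 'b': q0→{q1, q7}; now {q1, q7}.
Read 'a': q1→{q0}, q7→{q2, q4, q5, q6}; union {q0, q2, q4, q5, q6}; ε-closure = {q0, q2, q4, q5, q6, q8}.
Read 'b': q0→{q1, q7}, q2→{q2, q3}, q4→∅, q5→{q2, q7}, q6→{q3}, q8→∅; union {q1, q2, q3, q7}; ε-closure = {q1, q2, q3, q6, q7, q8}.
Read 'c': q1→{q1, q5, q8}, q2→{q2, q4}, q3→{q7}, q6→{q1, q7}, q7→{q2, q3, q5, q8}, q8→{q2, q7}; union {q1, q2, q3, q4, q5, q7, q8}; ε-closure = {q1, q2, q3, q4, q5, q6, q7, q8}.
Read 'c': q1→{q1, q5, q8}, q2→{q2, q4}, q3→{q7}, q4→{q1, q7}, q5→{q8}, q6→{q1, q7}, q7→{q2, q3, q5, q8}, q8→{q2, q7}; union {q1, q2, q3, q4, q5, q7, q8}; ε-closure = {q1, q2, q3, q4, q5, q6, q7, q8}.
Read 'b': q1→{q4, q8}, q2→{q2, q3}, q3→{q2, q5, q7, q8}, q4→∅, q5→{q2, q7}, q6→{q3}, q7→{q2, q5}, q8→∅; union {q2, q3, q4, q5, q7, q8}; ε-closure = {q2, q3, q4, q5, q6, q7, q8}.
Read 'c': q2→{q2, q4}, q3→{q7}, q4→{q1, q7}, q5→{q8}, q6→{q1, q7}, q7→{q2, q3, q5, q8}, q8→{q2, q7}; union {q1, q2, q3, q4, q5, q7, q8}; ε-closure = {q1, q2, q3, q4, q5, q6, q7, q8}.
Read 'a': q1→{q0}, q2→∅, q3→∅, q4→∅, q5→{q3, q5, q8}, q6→{q8}, q7→{q2, q4, q5, q6}, q8→{q0, q1, q3, q8}; now {q0, q1, q2, q3, q4, q5, q6, q8}.
Read 'c': q0→{q0, q1, q2, q7}, q1→{q1, q5, q8}, q2→{q2, q4}, q3→{q7}, q4→{q1, q7}, q5→{q8}, q6→{q1, q7}, q8→{q2, q7}; union {q0, q1, q2, q4, q5, q7, q8}; ε-closure = {q0, q1, q2, q4, q5, q6, q7, q8}.
Read 'a': q0→{q5}, q1→{q0}, q2→∅, q4→∅, q5→{q3, q5, q8}, q6→{q8}, q7→{q2, q4, q5, q6}, q8→{q0, q1, q3, q8}; now {q0, q1, q2, q3, q4, q5, q6, q8}.
That set has 8 states.

8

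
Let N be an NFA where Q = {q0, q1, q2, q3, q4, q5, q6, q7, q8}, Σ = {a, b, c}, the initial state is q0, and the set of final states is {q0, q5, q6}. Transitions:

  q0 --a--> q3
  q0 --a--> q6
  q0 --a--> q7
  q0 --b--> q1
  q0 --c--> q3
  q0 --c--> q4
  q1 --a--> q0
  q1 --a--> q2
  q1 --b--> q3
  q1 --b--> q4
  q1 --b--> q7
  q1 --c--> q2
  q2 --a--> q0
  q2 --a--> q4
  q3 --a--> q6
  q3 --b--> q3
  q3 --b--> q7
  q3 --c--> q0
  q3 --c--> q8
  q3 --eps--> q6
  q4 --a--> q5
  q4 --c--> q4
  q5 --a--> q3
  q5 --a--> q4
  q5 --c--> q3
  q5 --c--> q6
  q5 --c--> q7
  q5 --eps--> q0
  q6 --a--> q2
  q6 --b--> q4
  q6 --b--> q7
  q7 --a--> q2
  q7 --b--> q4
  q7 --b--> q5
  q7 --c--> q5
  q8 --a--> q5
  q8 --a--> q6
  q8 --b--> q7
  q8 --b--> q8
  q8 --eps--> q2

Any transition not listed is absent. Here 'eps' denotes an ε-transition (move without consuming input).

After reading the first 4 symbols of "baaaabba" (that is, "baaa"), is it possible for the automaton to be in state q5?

Start in {q0}.
Read 'b': q0→{q1}; now {q1}.
Read 'a': q1→{q0, q2}; now {q0, q2}.
Read 'a': q0→{q3, q6, q7}, q2→{q0, q4}; now {q0, q3, q4, q6, q7}.
Read 'a': q0→{q3, q6, q7}, q3→{q6}, q4→{q5}, q6→{q2}, q7→{q2}; union {q2, q3, q5, q6, q7}; ε-closure = {q0, q2, q3, q5, q6, q7}.
State q5 is in {q0, q2, q3, q5, q6, q7}.

Yes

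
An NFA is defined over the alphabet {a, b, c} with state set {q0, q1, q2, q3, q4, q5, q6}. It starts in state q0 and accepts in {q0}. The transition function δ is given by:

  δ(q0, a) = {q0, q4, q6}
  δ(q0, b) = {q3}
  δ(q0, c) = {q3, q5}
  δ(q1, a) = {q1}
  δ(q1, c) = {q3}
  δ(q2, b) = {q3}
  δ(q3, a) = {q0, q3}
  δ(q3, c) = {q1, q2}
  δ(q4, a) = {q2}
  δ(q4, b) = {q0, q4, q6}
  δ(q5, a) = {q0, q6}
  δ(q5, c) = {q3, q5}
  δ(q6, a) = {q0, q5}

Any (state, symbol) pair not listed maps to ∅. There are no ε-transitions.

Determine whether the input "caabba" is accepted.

Start in {q0}.
Read 'c': q0→{q3, q5}; now {q3, q5}.
Read 'a': q3→{q0, q3}, q5→{q0, q6}; now {q0, q3, q6}.
Read 'a': q0→{q0, q4, q6}, q3→{q0, q3}, q6→{q0, q5}; now {q0, q3, q4, q5, q6}.
Read 'b': q0→{q3}, q3→∅, q4→{q0, q4, q6}, q5→∅, q6→∅; now {q0, q3, q4, q6}.
Read 'b': q0→{q3}, q3→∅, q4→{q0, q4, q6}, q6→∅; now {q0, q3, q4, q6}.
Read 'a': q0→{q0, q4, q6}, q3→{q0, q3}, q4→{q2}, q6→{q0, q5}; now {q0, q2, q3, q4, q5, q6}.
The final set {q0, q2, q3, q4, q5, q6} contains the accepting state q0.

Yes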